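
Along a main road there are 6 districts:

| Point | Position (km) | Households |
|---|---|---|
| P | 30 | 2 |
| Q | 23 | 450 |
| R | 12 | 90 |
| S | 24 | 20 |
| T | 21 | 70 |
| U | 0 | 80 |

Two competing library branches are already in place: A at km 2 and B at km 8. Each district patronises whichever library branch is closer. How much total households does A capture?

The indifferent point is the midpoint (2+8)/2 = 5; districts left of it (closer to A at 2) go to A, those right go to B.
  U at 0 (w=80) → A
  R at 12 (w=90) → B
  T at 21 (w=70) → B
  Q at 23 (w=450) → B
  S at 24 (w=20) → B
  P at 30 (w=2) → B
A captures 80; B captures 632.

80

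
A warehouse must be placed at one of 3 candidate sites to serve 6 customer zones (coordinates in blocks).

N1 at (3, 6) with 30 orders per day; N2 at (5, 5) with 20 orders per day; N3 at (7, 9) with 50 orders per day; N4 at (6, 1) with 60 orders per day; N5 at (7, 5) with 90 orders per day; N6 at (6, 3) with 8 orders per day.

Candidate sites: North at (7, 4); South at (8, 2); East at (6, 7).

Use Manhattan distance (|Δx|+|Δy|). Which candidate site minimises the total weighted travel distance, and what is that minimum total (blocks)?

North, total 836 blocks

Total weighted distance at each candidate:
  North (7, 4): total = 836
  South (8, 2): total = 1354
  East (6, 7): total = 992
Minimum is at North with total 836 blocks.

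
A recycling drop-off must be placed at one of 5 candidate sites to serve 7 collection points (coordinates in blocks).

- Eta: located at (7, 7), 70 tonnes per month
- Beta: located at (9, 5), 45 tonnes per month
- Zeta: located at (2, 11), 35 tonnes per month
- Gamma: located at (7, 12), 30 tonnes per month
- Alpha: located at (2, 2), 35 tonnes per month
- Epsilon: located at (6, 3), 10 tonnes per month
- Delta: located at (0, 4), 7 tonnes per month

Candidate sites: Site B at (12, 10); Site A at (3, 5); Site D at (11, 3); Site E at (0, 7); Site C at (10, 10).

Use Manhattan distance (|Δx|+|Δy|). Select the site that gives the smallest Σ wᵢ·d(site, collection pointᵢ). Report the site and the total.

Total weighted distance at each candidate:
  Site B (12, 10): total = 2401
  Site A (3, 5): total = 1483
  Site D (11, 3): total = 2209
  Site E (0, 7): total = 1921
  Site C (10, 10): total = 1937
Minimum is at Site A with total 1483 blocks.

Site A, total 1483 blocks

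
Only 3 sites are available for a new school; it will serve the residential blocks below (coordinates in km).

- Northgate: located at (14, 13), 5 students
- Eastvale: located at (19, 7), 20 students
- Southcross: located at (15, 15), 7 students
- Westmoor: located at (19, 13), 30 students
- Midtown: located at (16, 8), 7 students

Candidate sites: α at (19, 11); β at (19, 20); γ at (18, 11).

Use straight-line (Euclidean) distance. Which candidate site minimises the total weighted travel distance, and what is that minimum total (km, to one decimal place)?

Total weighted distance at each candidate:
  α (19, 11): total = 236.2
  β (19, 20): total = 644.4
  γ (18, 11): total = 232.1
Minimum is at γ with total 232.1 km.

γ, total 232.1 km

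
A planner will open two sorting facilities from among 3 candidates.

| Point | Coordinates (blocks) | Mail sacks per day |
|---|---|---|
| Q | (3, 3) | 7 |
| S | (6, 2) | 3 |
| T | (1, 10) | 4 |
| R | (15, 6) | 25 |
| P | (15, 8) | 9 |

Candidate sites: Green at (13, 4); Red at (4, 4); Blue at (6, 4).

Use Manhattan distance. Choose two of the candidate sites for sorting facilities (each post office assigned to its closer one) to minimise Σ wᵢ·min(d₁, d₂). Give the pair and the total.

Evaluate every pair (each demand assigned to the nearer of the two):
  {Green, Red}: total = 216
  {Green, Blue}: total = 232
  {Red, Blue}: total = 448
Best pair: {Green, Red} with total 216.

{Green, Red}, total 216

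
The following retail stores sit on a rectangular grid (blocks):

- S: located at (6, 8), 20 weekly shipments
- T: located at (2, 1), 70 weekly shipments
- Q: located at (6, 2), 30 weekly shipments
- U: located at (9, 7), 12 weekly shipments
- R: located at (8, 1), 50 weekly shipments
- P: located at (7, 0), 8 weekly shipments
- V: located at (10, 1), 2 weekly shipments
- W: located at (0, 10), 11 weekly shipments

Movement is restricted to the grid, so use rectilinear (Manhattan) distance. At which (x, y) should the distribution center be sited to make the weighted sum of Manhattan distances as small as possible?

Manhattan distance separates: Σwᵢ(|x−xᵢ|+|y−yᵢ|) = Σwᵢ|x−xᵢ| + Σwᵢ|y−yᵢ|, so x and y are optimised independently as 1-D weighted medians.
Total weight W = 203; half = 101.5.
x-coordinate, sorted with cumulative weight:
  x=0 (W, w=11) cum 11
  x=2 (T, w=70) cum 81
  x=6 (S, w=20) cum 101
  x=6 (Q, w=30) cum 131  ← median
  x=7 (P, w=8) cum 139
  x=8 (R, w=50) cum 189
  x=9 (U, w=12) cum 201
  x=10 (V, w=2) cum 203
⇒ x* = 6
y-coordinate, sorted with cumulative weight:
  y=0 (P, w=8) cum 8
  y=1 (T, w=70) cum 78
  y=1 (R, w=50) cum 128  ← median
  y=1 (V, w=2) cum 130
  y=2 (Q, w=30) cum 160
  y=7 (U, w=12) cum 172
  y=8 (S, w=20) cum 192
  y=10 (W, w=11) cum 203
⇒ y* = 1

(6, 1)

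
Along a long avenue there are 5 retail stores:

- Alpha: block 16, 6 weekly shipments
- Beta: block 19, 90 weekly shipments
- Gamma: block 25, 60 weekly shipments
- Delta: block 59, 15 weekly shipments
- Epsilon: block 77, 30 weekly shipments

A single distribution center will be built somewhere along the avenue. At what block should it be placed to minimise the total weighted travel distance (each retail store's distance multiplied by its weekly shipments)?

For a sum of weighted absolute distances on a line, the optimum is the weighted median (not the mean). Total weight W = 201; half-weight = 100.5.
Sort by position and accumulate weight:
  block 16 (Alpha, w=6) → cum 6
  block 19 (Beta, w=90) → cum 96
  block 25 (Gamma, w=60) → cum 156  ≥ 100.5 → median here
  block 59 (Delta, w=15) → cum 171
  block 77 (Epsilon, w=30) → cum 201
Optimal location: block 25.

x = 25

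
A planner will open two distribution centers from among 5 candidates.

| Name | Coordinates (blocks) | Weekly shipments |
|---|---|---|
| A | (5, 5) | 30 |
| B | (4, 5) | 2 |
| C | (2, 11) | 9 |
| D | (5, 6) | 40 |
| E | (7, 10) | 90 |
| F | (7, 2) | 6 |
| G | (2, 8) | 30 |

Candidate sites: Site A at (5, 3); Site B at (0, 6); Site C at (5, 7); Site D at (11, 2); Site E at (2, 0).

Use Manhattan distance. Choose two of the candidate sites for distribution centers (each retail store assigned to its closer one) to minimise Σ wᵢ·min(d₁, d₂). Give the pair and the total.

{Site A, Site C}, total 757

Evaluate every pair (each demand assigned to the nearer of the two):
  {Site A, Site C}: total = 757
  {Site C, Site D}: total = 763
  {Site B, Site C}: total = 781
  {Site C, Site E}: total = 781
  {Site A, Site B}: total = 1197
  {Site A, Site D}: total = 1353
  {Site A, Site E}: total = 1353
  {Site B, Site D}: total = 1587
  {Site B, Site E}: total = 1605
  {Site D, Site E}: total = 2057
Best pair: {Site A, Site C} with total 757.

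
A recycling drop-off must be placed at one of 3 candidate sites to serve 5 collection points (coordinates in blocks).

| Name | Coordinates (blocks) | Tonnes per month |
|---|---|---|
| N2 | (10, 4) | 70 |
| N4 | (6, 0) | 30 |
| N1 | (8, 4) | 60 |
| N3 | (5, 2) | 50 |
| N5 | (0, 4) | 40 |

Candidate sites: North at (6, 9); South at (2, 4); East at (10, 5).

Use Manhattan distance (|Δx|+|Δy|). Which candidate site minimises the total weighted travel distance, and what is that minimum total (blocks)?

Total weighted distance at each candidate:
  North (6, 9): total = 2160
  South (2, 4): total = 1490
  East (10, 5): total = 1360
Minimum is at East with total 1360 blocks.

East, total 1360 blocks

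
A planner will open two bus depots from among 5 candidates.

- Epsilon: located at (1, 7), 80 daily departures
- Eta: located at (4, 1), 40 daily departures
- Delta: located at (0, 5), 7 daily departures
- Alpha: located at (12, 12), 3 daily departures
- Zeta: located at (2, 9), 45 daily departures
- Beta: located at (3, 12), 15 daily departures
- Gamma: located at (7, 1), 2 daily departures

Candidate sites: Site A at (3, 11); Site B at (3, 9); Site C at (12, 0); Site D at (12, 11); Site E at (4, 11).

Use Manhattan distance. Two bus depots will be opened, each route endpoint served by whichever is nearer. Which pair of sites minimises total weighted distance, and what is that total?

{Site A, Site B}, total 843

Evaluate every pair (each demand assigned to the nearer of the two):
  {Site A, Site B}: total = 843
  {Site B, Site D}: total = 846
  {Site B, Site E}: total = 855
  {Site B, Site C}: total = 867
  {Site A, Site C}: total = 1095
  {Site A, Site E}: total = 1146
  {Site A, Site D}: total = 1164
  {Site C, Site E}: total = 1239
  {Site D, Site E}: total = 1269
  {Site C, Site D}: total = 2384
Best pair: {Site A, Site B} with total 843.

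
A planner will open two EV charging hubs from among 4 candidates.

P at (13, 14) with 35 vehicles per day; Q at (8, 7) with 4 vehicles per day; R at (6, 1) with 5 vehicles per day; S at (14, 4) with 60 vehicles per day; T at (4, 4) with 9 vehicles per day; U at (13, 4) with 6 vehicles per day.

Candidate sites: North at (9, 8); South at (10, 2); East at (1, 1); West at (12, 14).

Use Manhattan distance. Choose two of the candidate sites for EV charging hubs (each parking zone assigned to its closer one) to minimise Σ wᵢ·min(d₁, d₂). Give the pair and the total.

Evaluate every pair (each demand assigned to the nearer of the two):
  {South, West}: total = 550
  {North, West}: total = 762
  {North, South}: total = 845
  {East, West}: total = 944
  {South, East}: total = 1022
  {North, East}: total = 1025
Best pair: {South, West} with total 550.

{South, West}, total 550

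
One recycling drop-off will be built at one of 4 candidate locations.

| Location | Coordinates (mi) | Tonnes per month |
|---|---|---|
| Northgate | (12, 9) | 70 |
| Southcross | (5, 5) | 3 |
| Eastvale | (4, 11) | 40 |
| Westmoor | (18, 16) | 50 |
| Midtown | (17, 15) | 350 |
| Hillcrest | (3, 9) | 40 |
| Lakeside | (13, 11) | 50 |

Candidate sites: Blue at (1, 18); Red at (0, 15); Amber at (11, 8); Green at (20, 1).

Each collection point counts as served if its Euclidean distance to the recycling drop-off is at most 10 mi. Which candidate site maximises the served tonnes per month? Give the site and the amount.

Coverage radius r = 10 mi; a point is covered iff (Δx)²+(Δy)² ≤ 10² = 100.
  Blue (1, 18): covers {Eastvale, Hillcrest} → 80
  Red (0, 15): covers {Eastvale, Hillcrest} → 80
  Amber (11, 8): covers {Northgate, Southcross, Eastvale, Midtown, Hillcrest, Lakeside} → 553
  Green (20, 1): covers {none} → 0
Maximum coverage at Amber: 553 tonnes per month.

Amber, covering 553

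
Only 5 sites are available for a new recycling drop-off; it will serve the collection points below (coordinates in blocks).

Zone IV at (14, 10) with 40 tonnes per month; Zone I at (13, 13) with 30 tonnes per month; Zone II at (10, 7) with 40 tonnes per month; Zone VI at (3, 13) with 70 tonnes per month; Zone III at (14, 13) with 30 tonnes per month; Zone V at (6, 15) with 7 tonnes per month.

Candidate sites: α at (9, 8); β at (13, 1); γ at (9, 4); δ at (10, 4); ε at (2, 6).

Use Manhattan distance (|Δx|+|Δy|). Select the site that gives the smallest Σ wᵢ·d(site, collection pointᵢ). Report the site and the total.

Total weighted distance at each candidate:
  α (9, 8): total = 1770
  β (13, 1): total = 3197
  γ (9, 4): total = 2558
  δ (10, 4): total = 2495
  ε (2, 6): total = 2761
Minimum is at α with total 1770 blocks.

α, total 1770 blocks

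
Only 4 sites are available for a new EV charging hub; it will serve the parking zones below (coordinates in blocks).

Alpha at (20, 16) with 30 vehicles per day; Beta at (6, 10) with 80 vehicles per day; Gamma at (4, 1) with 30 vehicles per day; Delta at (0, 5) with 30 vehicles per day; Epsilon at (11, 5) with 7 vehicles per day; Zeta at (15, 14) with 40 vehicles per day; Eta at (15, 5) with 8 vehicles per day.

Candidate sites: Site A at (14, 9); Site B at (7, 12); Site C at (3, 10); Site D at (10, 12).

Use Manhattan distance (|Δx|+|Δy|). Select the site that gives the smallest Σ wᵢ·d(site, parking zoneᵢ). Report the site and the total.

Total weighted distance at each candidate:
  Site A (14, 9): total = 2519
  Site B (7, 12): total = 2187
  Site C (3, 10): total = 2337
  Site D (10, 12): total = 2352
Minimum is at Site B with total 2187 blocks.

Site B, total 2187 blocks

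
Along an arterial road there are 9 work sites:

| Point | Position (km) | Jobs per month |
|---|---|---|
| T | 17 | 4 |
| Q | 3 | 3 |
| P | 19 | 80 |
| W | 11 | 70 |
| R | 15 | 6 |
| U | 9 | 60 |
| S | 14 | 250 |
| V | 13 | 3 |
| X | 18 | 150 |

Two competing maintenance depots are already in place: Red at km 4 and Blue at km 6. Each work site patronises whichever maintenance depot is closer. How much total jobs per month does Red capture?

3

The indifferent point is the midpoint (4+6)/2 = 5; work sites left of it (closer to Red at 4) go to Red, those right go to Blue.
  Q at 3 (w=3) → Red
  U at 9 (w=60) → Blue
  W at 11 (w=70) → Blue
  V at 13 (w=3) → Blue
  S at 14 (w=250) → Blue
  R at 15 (w=6) → Blue
  T at 17 (w=4) → Blue
  X at 18 (w=150) → Blue
  P at 19 (w=80) → Blue
Red captures 3; Blue captures 623.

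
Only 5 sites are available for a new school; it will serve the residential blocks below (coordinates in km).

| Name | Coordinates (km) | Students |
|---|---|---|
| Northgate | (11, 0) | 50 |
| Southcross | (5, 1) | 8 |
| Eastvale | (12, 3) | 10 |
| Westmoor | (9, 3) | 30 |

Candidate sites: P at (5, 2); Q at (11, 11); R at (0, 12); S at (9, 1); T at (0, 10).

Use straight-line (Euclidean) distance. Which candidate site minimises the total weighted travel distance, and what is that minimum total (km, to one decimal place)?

Total weighted distance at each candidate:
  P (5, 2): total = 518.6
  Q (11, 11): total = 971.3
  R (0, 12): total = 1442.4
  S (9, 1): total = 239.9
  T (0, 10): total = 1306.6
Minimum is at S with total 239.9 km.

S, total 239.9 km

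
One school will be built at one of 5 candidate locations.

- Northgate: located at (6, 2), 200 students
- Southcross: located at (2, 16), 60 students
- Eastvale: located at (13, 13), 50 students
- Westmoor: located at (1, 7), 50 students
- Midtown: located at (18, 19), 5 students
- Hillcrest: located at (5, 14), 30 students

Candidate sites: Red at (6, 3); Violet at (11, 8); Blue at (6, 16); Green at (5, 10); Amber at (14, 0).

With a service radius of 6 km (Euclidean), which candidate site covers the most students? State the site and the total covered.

Red, covering 200

Coverage radius r = 6 km; a point is covered iff (Δx)²+(Δy)² ≤ 6² = 36.
  Red (6, 3): covers {Northgate} → 200
  Violet (11, 8): covers {Eastvale} → 50
  Blue (6, 16): covers {Southcross, Hillcrest} → 90
  Green (5, 10): covers {Westmoor, Hillcrest} → 80
  Amber (14, 0): covers {none} → 0
Maximum coverage at Red: 200 students.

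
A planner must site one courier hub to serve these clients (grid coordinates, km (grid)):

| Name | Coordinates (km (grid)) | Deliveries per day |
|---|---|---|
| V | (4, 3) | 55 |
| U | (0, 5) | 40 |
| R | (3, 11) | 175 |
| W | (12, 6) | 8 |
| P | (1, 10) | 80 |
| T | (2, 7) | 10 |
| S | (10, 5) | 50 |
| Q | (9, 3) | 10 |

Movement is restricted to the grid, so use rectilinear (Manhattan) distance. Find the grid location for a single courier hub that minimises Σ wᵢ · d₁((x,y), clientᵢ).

(3, 10)

Manhattan distance separates: Σwᵢ(|x−xᵢ|+|y−yᵢ|) = Σwᵢ|x−xᵢ| + Σwᵢ|y−yᵢ|, so x and y are optimised independently as 1-D weighted medians.
Total weight W = 428; half = 214.
x-coordinate, sorted with cumulative weight:
  x=0 (U, w=40) cum 40
  x=1 (P, w=80) cum 120
  x=2 (T, w=10) cum 130
  x=3 (R, w=175) cum 305  ← median
  x=4 (V, w=55) cum 360
  x=9 (Q, w=10) cum 370
  x=10 (S, w=50) cum 420
  x=12 (W, w=8) cum 428
⇒ x* = 3
y-coordinate, sorted with cumulative weight:
  y=3 (V, w=55) cum 55
  y=3 (Q, w=10) cum 65
  y=5 (U, w=40) cum 105
  y=5 (S, w=50) cum 155
  y=6 (W, w=8) cum 163
  y=7 (T, w=10) cum 173
  y=10 (P, w=80) cum 253  ← median
  y=11 (R, w=175) cum 428
⇒ y* = 10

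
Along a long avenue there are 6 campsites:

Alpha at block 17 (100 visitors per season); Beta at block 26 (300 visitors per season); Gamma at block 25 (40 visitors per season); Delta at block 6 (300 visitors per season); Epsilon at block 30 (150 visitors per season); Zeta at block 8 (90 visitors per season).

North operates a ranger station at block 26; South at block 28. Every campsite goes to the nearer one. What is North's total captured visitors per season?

The indifferent point is the midpoint (26+28)/2 = 27; campsites left of it (closer to North at 26) go to North, those right go to South.
  Delta at 6 (w=300) → North
  Zeta at 8 (w=90) → North
  Alpha at 17 (w=100) → North
  Gamma at 25 (w=40) → North
  Beta at 26 (w=300) → North
  Epsilon at 30 (w=150) → South
North captures 830; South captures 150.

830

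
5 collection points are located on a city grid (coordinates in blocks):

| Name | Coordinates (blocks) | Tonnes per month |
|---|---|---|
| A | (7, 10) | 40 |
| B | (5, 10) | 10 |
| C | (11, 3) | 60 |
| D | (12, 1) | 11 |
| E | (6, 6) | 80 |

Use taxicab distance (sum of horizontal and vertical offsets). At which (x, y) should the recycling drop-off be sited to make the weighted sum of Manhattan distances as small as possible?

(7, 6)

Manhattan distance separates: Σwᵢ(|x−xᵢ|+|y−yᵢ|) = Σwᵢ|x−xᵢ| + Σwᵢ|y−yᵢ|, so x and y are optimised independently as 1-D weighted medians.
Total weight W = 201; half = 100.5.
x-coordinate, sorted with cumulative weight:
  x=5 (B, w=10) cum 10
  x=6 (E, w=80) cum 90
  x=7 (A, w=40) cum 130  ← median
  x=11 (C, w=60) cum 190
  x=12 (D, w=11) cum 201
⇒ x* = 7
y-coordinate, sorted with cumulative weight:
  y=1 (D, w=11) cum 11
  y=3 (C, w=60) cum 71
  y=6 (E, w=80) cum 151  ← median
  y=10 (A, w=40) cum 191
  y=10 (B, w=10) cum 201
⇒ y* = 6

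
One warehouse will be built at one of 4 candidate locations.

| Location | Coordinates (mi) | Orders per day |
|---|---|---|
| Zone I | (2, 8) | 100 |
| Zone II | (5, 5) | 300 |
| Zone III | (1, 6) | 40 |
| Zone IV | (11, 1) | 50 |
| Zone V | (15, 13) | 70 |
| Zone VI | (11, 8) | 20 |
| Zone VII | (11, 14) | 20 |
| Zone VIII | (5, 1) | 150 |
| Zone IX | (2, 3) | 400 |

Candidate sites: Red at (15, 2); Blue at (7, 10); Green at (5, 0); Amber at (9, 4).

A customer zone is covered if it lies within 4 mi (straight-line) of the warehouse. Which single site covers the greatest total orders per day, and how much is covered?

Green, covering 150

Coverage radius r = 4 mi; a point is covered iff (Δx)²+(Δy)² ≤ 4² = 16.
  Red (15, 2): covers {none} → 0
  Blue (7, 10): covers {none} → 0
  Green (5, 0): covers {Zone VIII} → 150
  Amber (9, 4): covers {Zone IV} → 50
Maximum coverage at Green: 150 orders per day.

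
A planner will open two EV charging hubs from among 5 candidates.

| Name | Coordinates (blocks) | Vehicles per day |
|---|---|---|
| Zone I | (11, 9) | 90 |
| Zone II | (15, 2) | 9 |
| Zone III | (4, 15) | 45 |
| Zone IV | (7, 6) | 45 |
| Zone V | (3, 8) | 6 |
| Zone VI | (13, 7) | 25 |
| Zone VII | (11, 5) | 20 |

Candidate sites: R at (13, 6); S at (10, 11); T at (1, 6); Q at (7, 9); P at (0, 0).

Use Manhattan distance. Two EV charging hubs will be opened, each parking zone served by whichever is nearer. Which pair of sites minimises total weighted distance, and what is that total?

Evaluate every pair (each demand assigned to the nearer of the two):
  {R, Q}: total = 1069
  {R, S}: total = 1189
  {S, Q}: total = 1281
  {T, Q}: total = 1419
  {R, T}: total = 1423
  {Q, P}: total = 1425
  {S, T}: total = 1455
  {S, P}: total = 1581
  {R, P}: total = 1735
  {T, P}: total = 2702
Best pair: {R, Q} with total 1069.

{R, Q}, total 1069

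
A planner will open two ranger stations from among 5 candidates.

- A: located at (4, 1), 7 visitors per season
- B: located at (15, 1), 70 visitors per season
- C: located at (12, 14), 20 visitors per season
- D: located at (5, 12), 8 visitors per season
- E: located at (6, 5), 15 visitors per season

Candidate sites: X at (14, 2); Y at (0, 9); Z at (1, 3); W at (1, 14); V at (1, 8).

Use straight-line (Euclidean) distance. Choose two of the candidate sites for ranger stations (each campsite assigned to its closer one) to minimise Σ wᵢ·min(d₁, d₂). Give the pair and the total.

{X, Z}, total 527.1

Evaluate every pair (each demand assigned to the nearer of the two):
  {X, Z}: total = 527.1
  {X, V}: total = 528.3
  {X, W}: total = 553.3
  {X, Y}: total = 559.7
  {Z, W}: total = 1351.7
  {Z, V}: total = 1391.8
  {Y, Z}: total = 1402.6
  {W, V}: total = 1492.2
  {Y, V}: total = 1532.3
  {Y, W}: total = 1616.6
Best pair: {X, Z} with total 527.1.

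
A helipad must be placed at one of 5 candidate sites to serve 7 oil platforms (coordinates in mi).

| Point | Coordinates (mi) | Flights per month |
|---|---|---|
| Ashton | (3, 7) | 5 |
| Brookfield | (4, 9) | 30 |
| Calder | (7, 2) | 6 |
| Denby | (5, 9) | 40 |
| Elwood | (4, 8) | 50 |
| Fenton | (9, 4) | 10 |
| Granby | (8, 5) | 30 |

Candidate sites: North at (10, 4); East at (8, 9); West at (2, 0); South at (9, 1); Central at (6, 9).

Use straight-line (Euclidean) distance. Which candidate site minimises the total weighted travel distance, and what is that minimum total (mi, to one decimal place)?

Central, total 464.7 mi

Total weighted distance at each candidate:
  North (10, 4): total = 1014.5
  East (8, 9): total = 686.5
  West (2, 0): total = 1451.0
  South (9, 1): total = 1280.4
  Central (6, 9): total = 464.7
Minimum is at Central with total 464.7 mi.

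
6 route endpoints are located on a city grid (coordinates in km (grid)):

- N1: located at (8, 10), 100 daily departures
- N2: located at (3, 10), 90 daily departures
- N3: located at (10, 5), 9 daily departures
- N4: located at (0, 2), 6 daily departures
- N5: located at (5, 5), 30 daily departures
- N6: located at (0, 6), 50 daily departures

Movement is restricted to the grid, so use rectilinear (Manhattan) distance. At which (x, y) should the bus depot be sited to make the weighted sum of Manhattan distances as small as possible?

Manhattan distance separates: Σwᵢ(|x−xᵢ|+|y−yᵢ|) = Σwᵢ|x−xᵢ| + Σwᵢ|y−yᵢ|, so x and y are optimised independently as 1-D weighted medians.
Total weight W = 285; half = 142.5.
x-coordinate, sorted with cumulative weight:
  x=0 (N4, w=6) cum 6
  x=0 (N6, w=50) cum 56
  x=3 (N2, w=90) cum 146  ← median
  x=5 (N5, w=30) cum 176
  x=8 (N1, w=100) cum 276
  x=10 (N3, w=9) cum 285
⇒ x* = 3
y-coordinate, sorted with cumulative weight:
  y=2 (N4, w=6) cum 6
  y=5 (N3, w=9) cum 15
  y=5 (N5, w=30) cum 45
  y=6 (N6, w=50) cum 95
  y=10 (N1, w=100) cum 195  ← median
  y=10 (N2, w=90) cum 285
⇒ y* = 10

(3, 10)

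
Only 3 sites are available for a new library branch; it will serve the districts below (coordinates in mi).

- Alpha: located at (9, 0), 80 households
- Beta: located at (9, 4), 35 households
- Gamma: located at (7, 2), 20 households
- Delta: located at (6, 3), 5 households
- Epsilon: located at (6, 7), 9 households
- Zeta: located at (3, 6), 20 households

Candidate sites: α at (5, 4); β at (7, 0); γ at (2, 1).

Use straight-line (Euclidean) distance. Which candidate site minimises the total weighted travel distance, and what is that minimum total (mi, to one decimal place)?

β, total 580.2 mi

Total weighted distance at each candidate:
  α (5, 4): total = 741.2
  β (7, 0): total = 580.2
  γ (2, 1): total = 1123.5
Minimum is at β with total 580.2 mi.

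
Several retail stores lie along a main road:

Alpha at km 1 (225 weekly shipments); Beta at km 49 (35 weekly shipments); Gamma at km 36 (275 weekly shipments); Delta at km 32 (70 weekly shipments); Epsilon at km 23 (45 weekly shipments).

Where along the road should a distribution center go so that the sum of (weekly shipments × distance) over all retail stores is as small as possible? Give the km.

x = 32

For a sum of weighted absolute distances on a line, the optimum is the weighted median (not the mean). Total weight W = 650; half-weight = 325.
Sort by position and accumulate weight:
  km 1 (Alpha, w=225) → cum 225
  km 23 (Epsilon, w=45) → cum 270
  km 32 (Delta, w=70) → cum 340  ≥ 325 → median here
  km 36 (Gamma, w=275) → cum 615
  km 49 (Beta, w=35) → cum 650
Optimal location: km 32.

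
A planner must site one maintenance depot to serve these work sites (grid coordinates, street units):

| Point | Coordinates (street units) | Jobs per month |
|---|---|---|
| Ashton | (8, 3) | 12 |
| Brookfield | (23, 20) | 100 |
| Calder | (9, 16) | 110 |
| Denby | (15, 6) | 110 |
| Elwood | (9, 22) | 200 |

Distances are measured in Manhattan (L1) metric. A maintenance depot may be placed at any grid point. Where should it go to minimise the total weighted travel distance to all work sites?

Manhattan distance separates: Σwᵢ(|x−xᵢ|+|y−yᵢ|) = Σwᵢ|x−xᵢ| + Σwᵢ|y−yᵢ|, so x and y are optimised independently as 1-D weighted medians.
Total weight W = 532; half = 266.
x-coordinate, sorted with cumulative weight:
  x=8 (Ashton, w=12) cum 12
  x=9 (Calder, w=110) cum 122
  x=9 (Elwood, w=200) cum 322  ← median
  x=15 (Denby, w=110) cum 432
  x=23 (Brookfield, w=100) cum 532
⇒ x* = 9
y-coordinate, sorted with cumulative weight:
  y=3 (Ashton, w=12) cum 12
  y=6 (Denby, w=110) cum 122
  y=16 (Calder, w=110) cum 232
  y=20 (Brookfield, w=100) cum 332  ← median
  y=22 (Elwood, w=200) cum 532
⇒ y* = 20

(9, 20)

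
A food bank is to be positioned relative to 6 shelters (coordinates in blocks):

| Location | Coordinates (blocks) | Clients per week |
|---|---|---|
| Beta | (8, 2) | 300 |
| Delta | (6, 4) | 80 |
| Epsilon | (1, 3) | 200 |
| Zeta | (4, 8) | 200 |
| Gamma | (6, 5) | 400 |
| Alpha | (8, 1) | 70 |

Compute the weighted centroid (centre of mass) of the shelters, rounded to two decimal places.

The minimiser of Σwᵢ‖p−pᵢ‖² is the weighted centroid p* = (Σwᵢpᵢ)/(Σwᵢ).
Σwᵢ = 1250.
Σwᵢxᵢ = 300·8 + 80·6 + 200·1 + 200·4 + 400·6 + 70·8 = 6840.
Σwᵢyᵢ = 300·2 + 80·4 + 200·3 + 200·8 + 400·5 + 70·1 = 5190.
x* = 6840/1250 = 5.47, y* = 5190/1250 = 4.15.

(5.47, 4.15)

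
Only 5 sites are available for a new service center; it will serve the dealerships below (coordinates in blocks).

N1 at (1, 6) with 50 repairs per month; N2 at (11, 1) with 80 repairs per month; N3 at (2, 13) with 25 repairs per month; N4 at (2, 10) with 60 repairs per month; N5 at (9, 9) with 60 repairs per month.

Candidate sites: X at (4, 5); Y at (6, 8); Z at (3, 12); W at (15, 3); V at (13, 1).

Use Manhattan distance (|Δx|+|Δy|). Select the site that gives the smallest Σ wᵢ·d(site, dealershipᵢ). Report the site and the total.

Y, total 2135 blocks

Total weighted distance at each candidate:
  X (4, 5): total = 2290
  Y (6, 8): total = 2135
  Z (3, 12): total = 2690
  W (15, 3): total = 3825
  V (13, 1): total = 3505
Minimum is at Y with total 2135 blocks.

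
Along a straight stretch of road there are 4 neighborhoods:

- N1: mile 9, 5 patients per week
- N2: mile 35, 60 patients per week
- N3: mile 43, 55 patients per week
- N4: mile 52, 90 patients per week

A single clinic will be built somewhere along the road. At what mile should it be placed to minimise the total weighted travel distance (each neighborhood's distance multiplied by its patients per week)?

x = 43

For a sum of weighted absolute distances on a line, the optimum is the weighted median (not the mean). Total weight W = 210; half-weight = 105.
Sort by position and accumulate weight:
  mile 9 (N1, w=5) → cum 5
  mile 35 (N2, w=60) → cum 65
  mile 43 (N3, w=55) → cum 120  ≥ 105 → median here
  mile 52 (N4, w=90) → cum 210
Optimal location: mile 43.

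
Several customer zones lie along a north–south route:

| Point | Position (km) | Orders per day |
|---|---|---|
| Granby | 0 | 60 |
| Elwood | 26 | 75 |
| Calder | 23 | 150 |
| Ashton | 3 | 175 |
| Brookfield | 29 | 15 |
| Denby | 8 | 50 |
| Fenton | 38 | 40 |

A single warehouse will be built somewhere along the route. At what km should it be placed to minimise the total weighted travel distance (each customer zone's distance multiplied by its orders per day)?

For a sum of weighted absolute distances on a line, the optimum is the weighted median (not the mean). Total weight W = 565; half-weight = 282.5.
Sort by position and accumulate weight:
  km 0 (Granby, w=60) → cum 60
  km 3 (Ashton, w=175) → cum 235
  km 8 (Denby, w=50) → cum 285  ≥ 282.5 → median here
  km 23 (Calder, w=150) → cum 435
  km 26 (Elwood, w=75) → cum 510
  km 29 (Brookfield, w=15) → cum 525
  km 38 (Fenton, w=40) → cum 565
Optimal location: km 8.

x = 8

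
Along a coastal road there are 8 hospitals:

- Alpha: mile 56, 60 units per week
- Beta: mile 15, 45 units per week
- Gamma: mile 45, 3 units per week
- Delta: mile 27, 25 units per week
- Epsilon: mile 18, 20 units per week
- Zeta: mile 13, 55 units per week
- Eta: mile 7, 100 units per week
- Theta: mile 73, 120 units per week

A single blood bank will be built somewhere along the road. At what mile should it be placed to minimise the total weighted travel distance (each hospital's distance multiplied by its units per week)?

x = 18

For a sum of weighted absolute distances on a line, the optimum is the weighted median (not the mean). Total weight W = 428; half-weight = 214.
Sort by position and accumulate weight:
  mile 7 (Eta, w=100) → cum 100
  mile 13 (Zeta, w=55) → cum 155
  mile 15 (Beta, w=45) → cum 200
  mile 18 (Epsilon, w=20) → cum 220  ≥ 214 → median here
  mile 27 (Delta, w=25) → cum 245
  mile 45 (Gamma, w=3) → cum 248
  mile 56 (Alpha, w=60) → cum 308
  mile 73 (Theta, w=120) → cum 428
Optimal location: mile 18.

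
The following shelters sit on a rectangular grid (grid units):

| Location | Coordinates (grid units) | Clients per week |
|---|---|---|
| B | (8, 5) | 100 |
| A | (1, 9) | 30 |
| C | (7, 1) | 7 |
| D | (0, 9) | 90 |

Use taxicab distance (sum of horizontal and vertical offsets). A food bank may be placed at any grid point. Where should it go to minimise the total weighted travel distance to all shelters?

(1, 9)

Manhattan distance separates: Σwᵢ(|x−xᵢ|+|y−yᵢ|) = Σwᵢ|x−xᵢ| + Σwᵢ|y−yᵢ|, so x and y are optimised independently as 1-D weighted medians.
Total weight W = 227; half = 113.5.
x-coordinate, sorted with cumulative weight:
  x=0 (D, w=90) cum 90
  x=1 (A, w=30) cum 120  ← median
  x=7 (C, w=7) cum 127
  x=8 (B, w=100) cum 227
⇒ x* = 1
y-coordinate, sorted with cumulative weight:
  y=1 (C, w=7) cum 7
  y=5 (B, w=100) cum 107
  y=9 (A, w=30) cum 137  ← median
  y=9 (D, w=90) cum 227
⇒ y* = 9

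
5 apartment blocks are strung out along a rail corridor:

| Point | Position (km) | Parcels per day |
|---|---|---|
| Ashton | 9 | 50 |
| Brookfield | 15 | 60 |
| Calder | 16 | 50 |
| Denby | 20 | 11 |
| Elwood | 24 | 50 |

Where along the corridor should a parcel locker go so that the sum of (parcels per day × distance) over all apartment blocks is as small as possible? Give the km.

For a sum of weighted absolute distances on a line, the optimum is the weighted median (not the mean). Total weight W = 221; half-weight = 110.5.
Sort by position and accumulate weight:
  km 9 (Ashton, w=50) → cum 50
  km 15 (Brookfield, w=60) → cum 110
  km 16 (Calder, w=50) → cum 160  ≥ 110.5 → median here
  km 20 (Denby, w=11) → cum 171
  km 24 (Elwood, w=50) → cum 221
Optimal location: km 16.

x = 16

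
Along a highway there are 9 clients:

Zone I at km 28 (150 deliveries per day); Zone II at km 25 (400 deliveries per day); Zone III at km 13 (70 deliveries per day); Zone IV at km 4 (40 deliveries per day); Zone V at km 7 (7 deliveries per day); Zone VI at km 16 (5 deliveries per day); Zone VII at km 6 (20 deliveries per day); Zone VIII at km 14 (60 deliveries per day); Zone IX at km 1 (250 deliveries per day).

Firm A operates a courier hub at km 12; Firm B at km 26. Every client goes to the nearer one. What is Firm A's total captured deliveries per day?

The indifferent point is the midpoint (12+26)/2 = 19; clients left of it (closer to Firm A at 12) go to Firm A, those right go to Firm B.
  Zone IX at 1 (w=250) → Firm A
  Zone IV at 4 (w=40) → Firm A
  Zone VII at 6 (w=20) → Firm A
  Zone V at 7 (w=7) → Firm A
  Zone III at 13 (w=70) → Firm A
  Zone VIII at 14 (w=60) → Firm A
  Zone VI at 16 (w=5) → Firm A
  Zone II at 25 (w=400) → Firm B
  Zone I at 28 (w=150) → Firm B
Firm A captures 452; Firm B captures 550.

452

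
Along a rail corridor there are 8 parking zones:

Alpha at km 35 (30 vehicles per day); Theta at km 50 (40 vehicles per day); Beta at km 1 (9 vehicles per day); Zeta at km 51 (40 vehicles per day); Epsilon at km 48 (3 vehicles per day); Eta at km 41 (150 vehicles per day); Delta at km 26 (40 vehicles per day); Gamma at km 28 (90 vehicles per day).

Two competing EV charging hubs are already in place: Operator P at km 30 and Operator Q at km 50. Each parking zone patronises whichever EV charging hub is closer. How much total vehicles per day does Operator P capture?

169

The indifferent point is the midpoint (30+50)/2 = 40; parking zones left of it (closer to Operator P at 30) go to Operator P, those right go to Operator Q.
  Beta at 1 (w=9) → Operator P
  Delta at 26 (w=40) → Operator P
  Gamma at 28 (w=90) → Operator P
  Alpha at 35 (w=30) → Operator P
  Eta at 41 (w=150) → Operator Q
  Epsilon at 48 (w=3) → Operator Q
  Theta at 50 (w=40) → Operator Q
  Zeta at 51 (w=40) → Operator Q
Operator P captures 169; Operator Q captures 233.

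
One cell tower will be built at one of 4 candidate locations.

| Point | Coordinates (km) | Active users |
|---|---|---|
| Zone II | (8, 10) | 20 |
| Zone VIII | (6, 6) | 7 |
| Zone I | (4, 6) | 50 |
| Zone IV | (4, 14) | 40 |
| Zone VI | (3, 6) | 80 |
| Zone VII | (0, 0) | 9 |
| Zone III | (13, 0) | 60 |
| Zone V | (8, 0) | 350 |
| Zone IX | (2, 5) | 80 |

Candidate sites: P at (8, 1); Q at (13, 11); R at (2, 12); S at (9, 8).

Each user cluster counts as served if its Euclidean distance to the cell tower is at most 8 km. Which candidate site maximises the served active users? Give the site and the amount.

Coverage radius r = 8 km; a point is covered iff (Δx)²+(Δy)² ≤ 8² = 64.
  P (8, 1): covers {Zone VIII, Zone I, Zone VI, Zone III, Zone V, Zone IX} → 627
  Q (13, 11): covers {Zone II} → 20
  R (2, 12): covers {Zone II, Zone VIII, Zone I, Zone IV, Zone VI, Zone IX} → 277
  S (9, 8): covers {Zone II, Zone VIII, Zone I, Zone IV, Zone VI, Zone IX} → 277
Maximum coverage at P: 627 active users.

P, covering 627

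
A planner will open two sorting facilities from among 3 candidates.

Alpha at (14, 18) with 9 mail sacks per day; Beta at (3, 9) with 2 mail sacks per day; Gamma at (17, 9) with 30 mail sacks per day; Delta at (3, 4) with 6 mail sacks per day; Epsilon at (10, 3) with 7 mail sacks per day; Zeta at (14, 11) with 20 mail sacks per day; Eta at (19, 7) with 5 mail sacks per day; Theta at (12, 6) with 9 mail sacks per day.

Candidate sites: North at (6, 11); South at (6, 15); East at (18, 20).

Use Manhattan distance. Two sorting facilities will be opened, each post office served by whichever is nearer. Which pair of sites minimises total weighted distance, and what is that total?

Evaluate every pair (each demand assigned to the nearer of the two):
  {North, East}: total = 897
  {North, South}: total = 987
  {South, East}: total = 1073
Best pair: {North, East} with total 897.

{North, East}, total 897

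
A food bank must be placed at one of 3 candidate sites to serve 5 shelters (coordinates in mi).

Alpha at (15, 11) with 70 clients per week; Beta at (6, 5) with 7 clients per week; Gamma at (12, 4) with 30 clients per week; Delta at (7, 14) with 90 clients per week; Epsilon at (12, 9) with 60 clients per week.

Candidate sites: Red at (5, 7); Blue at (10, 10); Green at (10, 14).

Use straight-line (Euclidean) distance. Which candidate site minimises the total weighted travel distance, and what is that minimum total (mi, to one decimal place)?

Blue, total 1175.7 mi

Total weighted distance at each candidate:
  Red (5, 7): total = 2090.1
  Blue (10, 10): total = 1175.7
  Green (10, 14): total = 1376.2
Minimum is at Blue with total 1175.7 mi.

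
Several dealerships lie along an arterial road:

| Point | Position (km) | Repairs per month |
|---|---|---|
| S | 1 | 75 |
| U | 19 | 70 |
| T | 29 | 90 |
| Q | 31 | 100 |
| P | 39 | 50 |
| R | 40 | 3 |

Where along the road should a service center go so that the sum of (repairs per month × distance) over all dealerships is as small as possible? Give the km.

x = 29

For a sum of weighted absolute distances on a line, the optimum is the weighted median (not the mean). Total weight W = 388; half-weight = 194.
Sort by position and accumulate weight:
  km 1 (S, w=75) → cum 75
  km 19 (U, w=70) → cum 145
  km 29 (T, w=90) → cum 235  ≥ 194 → median here
  km 31 (Q, w=100) → cum 335
  km 39 (P, w=50) → cum 385
  km 40 (R, w=3) → cum 388
Optimal location: km 29.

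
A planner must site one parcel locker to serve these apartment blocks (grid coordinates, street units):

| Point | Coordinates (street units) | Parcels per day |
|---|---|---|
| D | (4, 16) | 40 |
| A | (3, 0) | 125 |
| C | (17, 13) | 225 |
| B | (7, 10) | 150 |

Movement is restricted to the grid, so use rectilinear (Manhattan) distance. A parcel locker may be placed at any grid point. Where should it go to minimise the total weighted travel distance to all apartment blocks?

(7, 10)

Manhattan distance separates: Σwᵢ(|x−xᵢ|+|y−yᵢ|) = Σwᵢ|x−xᵢ| + Σwᵢ|y−yᵢ|, so x and y are optimised independently as 1-D weighted medians.
Total weight W = 540; half = 270.
x-coordinate, sorted with cumulative weight:
  x=3 (A, w=125) cum 125
  x=4 (D, w=40) cum 165
  x=7 (B, w=150) cum 315  ← median
  x=17 (C, w=225) cum 540
⇒ x* = 7
y-coordinate, sorted with cumulative weight:
  y=0 (A, w=125) cum 125
  y=10 (B, w=150) cum 275  ← median
  y=13 (C, w=225) cum 500
  y=16 (D, w=40) cum 540
⇒ y* = 10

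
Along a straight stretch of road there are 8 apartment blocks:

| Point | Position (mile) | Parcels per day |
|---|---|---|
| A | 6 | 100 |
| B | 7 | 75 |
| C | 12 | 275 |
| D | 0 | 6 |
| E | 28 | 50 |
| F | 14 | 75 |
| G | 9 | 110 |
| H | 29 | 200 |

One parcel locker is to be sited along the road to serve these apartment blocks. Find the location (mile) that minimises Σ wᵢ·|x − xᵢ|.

For a sum of weighted absolute distances on a line, the optimum is the weighted median (not the mean). Total weight W = 891; half-weight = 445.5.
Sort by position and accumulate weight:
  mile 0 (D, w=6) → cum 6
  mile 6 (A, w=100) → cum 106
  mile 7 (B, w=75) → cum 181
  mile 9 (G, w=110) → cum 291
  mile 12 (C, w=275) → cum 566  ≥ 445.5 → median here
  mile 14 (F, w=75) → cum 641
  mile 28 (E, w=50) → cum 691
  mile 29 (H, w=200) → cum 891
Optimal location: mile 12.

x = 12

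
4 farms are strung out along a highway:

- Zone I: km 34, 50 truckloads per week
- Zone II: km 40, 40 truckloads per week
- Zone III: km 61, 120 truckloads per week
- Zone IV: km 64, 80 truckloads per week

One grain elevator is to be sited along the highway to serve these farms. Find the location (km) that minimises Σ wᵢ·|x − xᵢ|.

For a sum of weighted absolute distances on a line, the optimum is the weighted median (not the mean). Total weight W = 290; half-weight = 145.
Sort by position and accumulate weight:
  km 34 (Zone I, w=50) → cum 50
  km 40 (Zone II, w=40) → cum 90
  km 61 (Zone III, w=120) → cum 210  ≥ 145 → median here
  km 64 (Zone IV, w=80) → cum 290
Optimal location: km 61.

x = 61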